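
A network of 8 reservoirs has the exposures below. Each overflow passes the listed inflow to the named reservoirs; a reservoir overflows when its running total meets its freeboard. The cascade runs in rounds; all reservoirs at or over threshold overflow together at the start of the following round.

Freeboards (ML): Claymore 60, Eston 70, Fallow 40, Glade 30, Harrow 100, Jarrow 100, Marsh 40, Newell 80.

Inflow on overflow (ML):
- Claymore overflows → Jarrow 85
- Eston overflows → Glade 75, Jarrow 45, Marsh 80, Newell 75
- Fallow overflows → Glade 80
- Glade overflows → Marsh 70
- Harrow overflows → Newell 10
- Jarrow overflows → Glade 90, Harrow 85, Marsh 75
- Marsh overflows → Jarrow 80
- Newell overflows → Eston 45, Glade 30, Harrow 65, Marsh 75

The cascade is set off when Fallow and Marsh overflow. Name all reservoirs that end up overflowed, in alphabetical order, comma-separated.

Fallow, Glade, Marsh

Round 1 — Fallow, Marsh overflow (initial).
  Glade: +80 → 80 ≥ 30
  Jarrow: +80 → 80 < 100
Round 2 — Glade overflows.
No further overflows.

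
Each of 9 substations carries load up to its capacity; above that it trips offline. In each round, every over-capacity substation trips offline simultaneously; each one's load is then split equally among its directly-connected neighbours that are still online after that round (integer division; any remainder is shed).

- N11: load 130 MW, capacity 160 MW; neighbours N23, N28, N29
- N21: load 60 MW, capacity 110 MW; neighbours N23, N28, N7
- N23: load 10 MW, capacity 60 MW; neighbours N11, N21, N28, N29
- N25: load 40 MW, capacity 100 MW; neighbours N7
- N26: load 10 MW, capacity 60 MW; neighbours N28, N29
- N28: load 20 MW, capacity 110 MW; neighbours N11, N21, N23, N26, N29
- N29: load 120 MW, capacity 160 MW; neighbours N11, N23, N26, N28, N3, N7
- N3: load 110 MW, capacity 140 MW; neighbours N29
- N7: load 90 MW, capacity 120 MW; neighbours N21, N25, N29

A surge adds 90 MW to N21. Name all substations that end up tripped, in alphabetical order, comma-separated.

Round 1 — N21 at 150 > 110. N21 trips offline.
  N21 sheds 150 MW to N23, N28, N7: 50 each.
    N23: 10+50 = 60 ≤ 60
    N28: 20+50 = 70 ≤ 110
    N7: 90+50 = 140 > 120
Round 2 — N7 trips offline.
  N7 sheds 140 MW to N25, N29: 70 each.
    N25: 40+70 = 110 > 100
    N29: 120+70 = 190 > 160
Round 3 — N25, N29 trip offline.
  N25 sheds 110 MW: no online neighbours, lost.
  N29 sheds 190 MW to N11, N23, N26, N28, N3: 38 each.
    N11: 130+38 = 168 > 160
    N23: 60+38 = 98 > 60
    N26: 10+38 = 48 ≤ 60
    N28: 70+38 = 108 ≤ 110
    N3: 110+38 = 148 > 140
Round 4 — N11, N23, N3 trip offline.
  N11 sheds 168 MW to N28: 168 each.
    N28: 108+168 = 276 > 110
  N23 sheds 98 MW to N28: 98 each.
    N28: 276+98 = 374 > 110
  N3 sheds 148 MW: no online neighbours, lost.
Round 5 — N28 trips offline.
  N28 sheds 374 MW to N26: 374 each.
    N26: 48+374 = 422 > 60
Round 6 — N26 trips offline.
  N26 sheds 422 MW: no online neighbours, lost.
No further trips.

N11, N21, N23, N25, N26, N28, N29, N3, N7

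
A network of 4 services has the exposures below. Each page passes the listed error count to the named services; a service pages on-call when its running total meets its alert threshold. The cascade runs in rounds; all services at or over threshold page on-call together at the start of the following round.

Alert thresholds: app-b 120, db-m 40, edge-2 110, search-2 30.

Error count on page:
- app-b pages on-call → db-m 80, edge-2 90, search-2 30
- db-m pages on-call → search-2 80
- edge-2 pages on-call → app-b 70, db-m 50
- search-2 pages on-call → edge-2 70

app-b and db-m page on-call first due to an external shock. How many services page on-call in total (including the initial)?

Round 1 — app-b, db-m page on-call (initial).
  edge-2: +90 → 90 < 110
  search-2: +30+80 → 110 ≥ 30
Round 2 — search-2 pages on-call.
  edge-2: +70 → 160 ≥ 110
Round 3 — edge-2 pages on-call.
No further pages.

4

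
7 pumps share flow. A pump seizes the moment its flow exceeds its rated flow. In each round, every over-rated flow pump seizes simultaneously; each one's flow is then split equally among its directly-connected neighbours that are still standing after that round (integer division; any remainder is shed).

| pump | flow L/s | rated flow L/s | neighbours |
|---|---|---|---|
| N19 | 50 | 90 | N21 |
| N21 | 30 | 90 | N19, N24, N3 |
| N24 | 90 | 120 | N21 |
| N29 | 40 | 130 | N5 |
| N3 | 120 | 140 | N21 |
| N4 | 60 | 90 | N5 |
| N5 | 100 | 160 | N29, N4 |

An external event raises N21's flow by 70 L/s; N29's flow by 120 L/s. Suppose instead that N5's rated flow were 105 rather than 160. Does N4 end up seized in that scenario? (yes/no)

With N5's rated flow at 105:
Round 1 — N21 at 100 > 90; N29 at 160 > 130. N21, N29 seize.
  N21 sheds 100 L/s to N19, N24, N3: 33 each (1 lost).
    N19: 50+33 = 83 ≤ 90
    N24: 90+33 = 123 > 120
    N3: 120+33 = 153 > 140
  N29 sheds 160 L/s to N5: 160 each.
    N5: 100+160 = 260 > 105
Round 2 — N24, N3, N5 seize.
  N24 sheds 123 L/s: no online neighbours, lost.
  N3 sheds 153 L/s: no online neighbours, lost.
  N5 sheds 260 L/s to N4: 260 each.
    N4: 60+260 = 320 > 90
Round 3 — N4 seizes.
  N4 sheds 320 L/s: no online neighbours, lost.
No further seizures.

yes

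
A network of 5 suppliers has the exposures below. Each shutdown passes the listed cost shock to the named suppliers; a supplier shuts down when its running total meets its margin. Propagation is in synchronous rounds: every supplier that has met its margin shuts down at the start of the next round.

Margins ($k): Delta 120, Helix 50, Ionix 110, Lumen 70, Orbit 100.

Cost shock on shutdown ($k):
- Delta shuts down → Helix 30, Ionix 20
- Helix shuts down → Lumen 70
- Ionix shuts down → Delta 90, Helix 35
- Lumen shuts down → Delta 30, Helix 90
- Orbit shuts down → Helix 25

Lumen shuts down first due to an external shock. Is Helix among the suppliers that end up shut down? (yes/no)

yes

Round 1 — Lumen shuts down (initial).
  Delta: +30 → 30 < 120
  Helix: +90 → 90 ≥ 50
Round 2 — Helix shuts down.
No further shutdowns.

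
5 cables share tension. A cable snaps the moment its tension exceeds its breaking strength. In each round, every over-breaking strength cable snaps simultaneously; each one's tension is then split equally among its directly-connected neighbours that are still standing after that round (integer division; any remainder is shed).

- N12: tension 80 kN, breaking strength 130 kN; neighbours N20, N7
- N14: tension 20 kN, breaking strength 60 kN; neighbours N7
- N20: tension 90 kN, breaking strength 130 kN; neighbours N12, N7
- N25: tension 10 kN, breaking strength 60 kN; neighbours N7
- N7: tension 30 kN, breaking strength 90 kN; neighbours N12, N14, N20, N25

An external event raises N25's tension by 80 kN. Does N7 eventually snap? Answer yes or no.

Round 1 — N25 at 90 > 60. N25 snaps.
  N25 sheds 90 kN to N7: 90 each.
    N7: 30+90 = 120 > 90
Round 2 — N7 snaps.
  N7 sheds 120 kN to N12, N14, N20: 40 each.
    N12: 80+40 = 120 ≤ 130
    N14: 20+40 = 60 ≤ 60
    N20: 90+40 = 130 ≤ 130
No further breaks.

yes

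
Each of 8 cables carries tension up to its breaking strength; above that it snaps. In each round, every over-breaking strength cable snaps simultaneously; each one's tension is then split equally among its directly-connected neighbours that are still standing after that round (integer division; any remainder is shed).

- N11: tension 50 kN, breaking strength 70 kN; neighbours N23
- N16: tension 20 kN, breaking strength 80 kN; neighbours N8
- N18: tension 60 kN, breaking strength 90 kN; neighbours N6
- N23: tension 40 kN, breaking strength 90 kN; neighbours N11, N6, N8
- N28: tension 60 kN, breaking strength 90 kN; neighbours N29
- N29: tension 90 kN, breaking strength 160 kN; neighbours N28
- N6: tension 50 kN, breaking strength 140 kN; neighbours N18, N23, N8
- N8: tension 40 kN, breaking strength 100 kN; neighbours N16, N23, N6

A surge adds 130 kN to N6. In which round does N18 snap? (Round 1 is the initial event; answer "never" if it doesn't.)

2

Round 1 — N6 at 180 > 140. N6 snaps.
  N6 sheds 180 kN to N18, N23, N8: 60 each.
    N18: 60+60 = 120 > 90
    N23: 40+60 = 100 > 90
    N8: 40+60 = 100 ≤ 100
Round 2 — N18, N23 snap.
  N18 sheds 120 kN: no online neighbours, lost.
  N23 sheds 100 kN to N11, N8: 50 each.
    N11: 50+50 = 100 > 70
    N8: 100+50 = 150 > 100
Round 3 — N11, N8 snap.
  N11 sheds 100 kN: no online neighbours, lost.
  N8 sheds 150 kN to N16: 150 each.
    N16: 20+150 = 170 > 80
Round 4 — N16 snaps.
  N16 sheds 170 kN: no online neighbours, lost.
No further breaks.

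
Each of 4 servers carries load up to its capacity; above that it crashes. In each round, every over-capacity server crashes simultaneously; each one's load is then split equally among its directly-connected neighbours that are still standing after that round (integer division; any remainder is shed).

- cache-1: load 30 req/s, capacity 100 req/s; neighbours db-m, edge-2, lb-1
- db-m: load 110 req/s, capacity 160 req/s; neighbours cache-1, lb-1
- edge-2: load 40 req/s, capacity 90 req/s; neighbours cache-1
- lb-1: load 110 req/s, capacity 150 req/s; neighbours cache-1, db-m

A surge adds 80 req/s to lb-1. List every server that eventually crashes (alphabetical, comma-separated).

Round 1 — lb-1 at 190 > 150. lb-1 crashes.
  lb-1 sheds 190 req/s to cache-1, db-m: 95 each.
    cache-1: 30+95 = 125 > 100
    db-m: 110+95 = 205 > 160
Round 2 — cache-1, db-m crash.
  cache-1 sheds 125 req/s to edge-2: 125 each.
    edge-2: 40+125 = 165 > 90
  db-m sheds 205 req/s: no online neighbours, lost.
Round 3 — edge-2 crashes.
  edge-2 sheds 165 req/s: no online neighbours, lost.
No further crashes.

cache-1, db-m, edge-2, lb-1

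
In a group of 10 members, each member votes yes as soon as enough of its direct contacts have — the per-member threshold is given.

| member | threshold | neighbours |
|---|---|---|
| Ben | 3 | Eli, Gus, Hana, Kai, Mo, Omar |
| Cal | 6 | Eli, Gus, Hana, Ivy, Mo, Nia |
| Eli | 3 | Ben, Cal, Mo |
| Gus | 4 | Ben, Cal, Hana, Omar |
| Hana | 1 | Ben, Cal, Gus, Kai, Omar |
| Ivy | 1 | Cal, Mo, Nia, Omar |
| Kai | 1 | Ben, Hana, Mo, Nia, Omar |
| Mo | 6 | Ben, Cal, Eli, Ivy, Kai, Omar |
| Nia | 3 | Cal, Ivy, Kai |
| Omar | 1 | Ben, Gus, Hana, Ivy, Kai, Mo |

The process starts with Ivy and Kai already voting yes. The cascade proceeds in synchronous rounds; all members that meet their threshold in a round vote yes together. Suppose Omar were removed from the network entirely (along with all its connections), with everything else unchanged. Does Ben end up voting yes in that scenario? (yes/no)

With Omar removed:
Round 1 — Ivy, Kai vote yes (initial).
Round 2 — checking thresholds:
  Ben: 1 of 5 neighbours < 3, below threshold.
  Cal: 1 of 6 neighbours < 6, below threshold.
  Hana: 1 of 4 neighbours ≥ 1, votes yes.
  Mo: 2 of 5 neighbours < 6, below threshold.
  Nia: 2 of 3 neighbours < 3, below threshold.
Round 3 — no new yes votes; cascade stops.

no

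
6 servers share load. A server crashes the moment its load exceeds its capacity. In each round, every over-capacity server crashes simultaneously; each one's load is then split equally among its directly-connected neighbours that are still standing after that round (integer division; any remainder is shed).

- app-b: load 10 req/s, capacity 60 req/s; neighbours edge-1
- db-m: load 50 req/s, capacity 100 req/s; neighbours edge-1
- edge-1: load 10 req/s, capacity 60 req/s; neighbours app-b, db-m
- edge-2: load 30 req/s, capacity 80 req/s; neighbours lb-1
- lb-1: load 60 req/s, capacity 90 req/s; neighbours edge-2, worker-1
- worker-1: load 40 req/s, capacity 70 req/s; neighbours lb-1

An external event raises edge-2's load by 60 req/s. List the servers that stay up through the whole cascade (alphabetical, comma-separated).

Round 1 — edge-2 at 90 > 80. edge-2 crashes.
  edge-2 sheds 90 req/s to lb-1: 90 each.
    lb-1: 60+90 = 150 > 90
Round 2 — lb-1 crashes.
  lb-1 sheds 150 req/s to worker-1: 150 each.
    worker-1: 40+150 = 190 > 70
Round 3 — worker-1 crashes.
  worker-1 sheds 190 req/s: no online neighbours, lost.
No further crashes.

app-b, db-m, edge-1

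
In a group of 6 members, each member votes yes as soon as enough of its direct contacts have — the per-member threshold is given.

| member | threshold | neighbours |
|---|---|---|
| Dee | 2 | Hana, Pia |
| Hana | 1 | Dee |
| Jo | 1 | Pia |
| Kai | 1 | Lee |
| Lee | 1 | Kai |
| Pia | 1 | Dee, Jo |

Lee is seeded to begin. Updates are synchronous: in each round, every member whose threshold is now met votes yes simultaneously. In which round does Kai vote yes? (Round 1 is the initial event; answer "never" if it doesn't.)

2

Round 1 — Lee votes yes (initial).
Round 2 — checking thresholds:
  Kai: 1 of 1 neighbours ≥ 1, votes yes.
Round 3 — no new yes votes; cascade stops.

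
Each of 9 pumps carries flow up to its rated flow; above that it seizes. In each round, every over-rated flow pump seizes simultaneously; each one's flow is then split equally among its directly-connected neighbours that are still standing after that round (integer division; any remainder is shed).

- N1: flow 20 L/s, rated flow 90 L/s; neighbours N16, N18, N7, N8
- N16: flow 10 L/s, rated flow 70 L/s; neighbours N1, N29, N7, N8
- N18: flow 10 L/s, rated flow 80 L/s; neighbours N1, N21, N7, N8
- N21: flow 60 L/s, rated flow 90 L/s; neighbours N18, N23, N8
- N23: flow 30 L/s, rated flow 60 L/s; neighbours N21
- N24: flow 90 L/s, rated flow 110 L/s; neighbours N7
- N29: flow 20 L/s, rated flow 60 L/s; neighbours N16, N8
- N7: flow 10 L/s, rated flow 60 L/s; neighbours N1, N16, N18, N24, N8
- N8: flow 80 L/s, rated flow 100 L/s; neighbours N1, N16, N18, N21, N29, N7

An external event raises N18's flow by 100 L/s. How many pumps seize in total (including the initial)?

Round 1 — N18 at 110 > 80. N18 seizes.
  N18 sheds 110 L/s to N1, N21, N7, N8: 27 each (2 lost).
    N1: 20+27 = 47 ≤ 90
    N21: 60+27 = 87 ≤ 90
    N7: 10+27 = 37 ≤ 60
    N8: 80+27 = 107 > 100
Round 2 — N8 seizes.
  N8 sheds 107 L/s to N1, N16, N21, N29, N7: 21 each (2 lost).
    N1: 47+21 = 68 ≤ 90
    N16: 10+21 = 31 ≤ 70
    N21: 87+21 = 108 > 90
    N29: 20+21 = 41 ≤ 60
    N7: 37+21 = 58 ≤ 60
Round 3 — N21 seizes.
  N21 sheds 108 L/s to N23: 108 each.
    N23: 30+108 = 138 > 60
Round 4 — N23 seizes.
  N23 sheds 138 L/s: no online neighbours, lost.
No further seizures.

4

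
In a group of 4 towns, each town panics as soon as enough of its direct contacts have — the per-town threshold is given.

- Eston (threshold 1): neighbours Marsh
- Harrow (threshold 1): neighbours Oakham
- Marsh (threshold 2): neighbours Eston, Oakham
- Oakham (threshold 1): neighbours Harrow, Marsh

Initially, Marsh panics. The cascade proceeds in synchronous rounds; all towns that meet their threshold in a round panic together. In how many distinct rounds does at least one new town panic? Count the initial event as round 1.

3

Round 1 — Marsh panics (initial).
Round 2 — checking thresholds:
  Eston: 1 of 1 neighbours ≥ 1, panics.
  Oakham: 1 of 2 neighbours ≥ 1, panics.
Round 3 — checking thresholds:
  Harrow: 1 of 1 neighbours ≥ 1, panics.
Round 4 — no new panics; cascade stops.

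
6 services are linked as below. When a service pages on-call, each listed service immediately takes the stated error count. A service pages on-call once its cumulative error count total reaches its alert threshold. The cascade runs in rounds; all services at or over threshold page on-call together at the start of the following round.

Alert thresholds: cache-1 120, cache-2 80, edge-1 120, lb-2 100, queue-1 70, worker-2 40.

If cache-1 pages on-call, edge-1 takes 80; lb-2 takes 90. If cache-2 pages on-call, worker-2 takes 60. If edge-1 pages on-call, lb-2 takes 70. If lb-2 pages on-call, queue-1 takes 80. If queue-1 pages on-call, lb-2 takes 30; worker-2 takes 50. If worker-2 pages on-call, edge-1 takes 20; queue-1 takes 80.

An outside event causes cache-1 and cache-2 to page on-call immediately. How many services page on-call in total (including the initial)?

Round 1 — cache-1, cache-2 page on-call (initial).
  edge-1: +80 → 80 < 120
  lb-2: +90 → 90 < 100
  worker-2: +60 → 60 ≥ 40
Round 2 — worker-2 pages on-call.
  edge-1: +20 → 100 < 120
  queue-1: +80 → 80 ≥ 70
Round 3 — queue-1 pages on-call.
  lb-2: +30 → 120 ≥ 100
Round 4 — lb-2 pages on-call.
No further pages.

5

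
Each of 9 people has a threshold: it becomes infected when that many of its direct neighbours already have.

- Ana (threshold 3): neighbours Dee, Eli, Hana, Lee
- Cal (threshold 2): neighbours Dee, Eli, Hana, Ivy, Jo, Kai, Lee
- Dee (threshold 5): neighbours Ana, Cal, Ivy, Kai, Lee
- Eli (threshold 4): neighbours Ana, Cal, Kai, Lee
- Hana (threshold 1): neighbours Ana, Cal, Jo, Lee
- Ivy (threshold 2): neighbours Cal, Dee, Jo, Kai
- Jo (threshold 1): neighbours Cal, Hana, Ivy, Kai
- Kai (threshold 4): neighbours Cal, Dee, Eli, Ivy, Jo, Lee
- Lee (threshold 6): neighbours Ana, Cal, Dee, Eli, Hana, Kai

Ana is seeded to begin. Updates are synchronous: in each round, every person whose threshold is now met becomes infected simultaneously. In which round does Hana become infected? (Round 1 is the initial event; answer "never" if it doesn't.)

2

Round 1 — Ana becomes infected (initial).
Round 2 — checking thresholds:
  Dee: 1 of 5 neighbours < 5, holds.
  Eli: 1 of 4 neighbours < 4, holds.
  Hana: 1 of 4 neighbours ≥ 1, becomes infected.
  Lee: 1 of 6 neighbours < 6, holds.
Round 3 — checking thresholds:
  Cal: 1 of 7 neighbours < 2, holds.
  Dee: 1 of 5 neighbours < 5, holds.
  Eli: 1 of 4 neighbours < 4, holds.
  Jo: 1 of 4 neighbours ≥ 1, becomes infected.
  Lee: 2 of 6 neighbours < 6, holds.
Round 4 — checking thresholds:
  Cal: 2 of 7 neighbours ≥ 2, becomes infected.
  Dee: 1 of 5 neighbours < 5, holds.
  Eli: 1 of 4 neighbours < 4, holds.
  Ivy: 1 of 4 neighbours < 2, holds.
  Kai: 1 of 6 neighbours < 4, holds.
  Lee: 2 of 6 neighbours < 6, holds.
Round 5 — checking thresholds:
  Dee: 2 of 5 neighbours < 5, holds.
  Eli: 2 of 4 neighbours < 4, holds.
  Ivy: 2 of 4 neighbours ≥ 2, becomes infected.
  Kai: 2 of 6 neighbours < 4, holds.
  Lee: 3 of 6 neighbours < 6, holds.
Round 6 — no new infections; cascade stops.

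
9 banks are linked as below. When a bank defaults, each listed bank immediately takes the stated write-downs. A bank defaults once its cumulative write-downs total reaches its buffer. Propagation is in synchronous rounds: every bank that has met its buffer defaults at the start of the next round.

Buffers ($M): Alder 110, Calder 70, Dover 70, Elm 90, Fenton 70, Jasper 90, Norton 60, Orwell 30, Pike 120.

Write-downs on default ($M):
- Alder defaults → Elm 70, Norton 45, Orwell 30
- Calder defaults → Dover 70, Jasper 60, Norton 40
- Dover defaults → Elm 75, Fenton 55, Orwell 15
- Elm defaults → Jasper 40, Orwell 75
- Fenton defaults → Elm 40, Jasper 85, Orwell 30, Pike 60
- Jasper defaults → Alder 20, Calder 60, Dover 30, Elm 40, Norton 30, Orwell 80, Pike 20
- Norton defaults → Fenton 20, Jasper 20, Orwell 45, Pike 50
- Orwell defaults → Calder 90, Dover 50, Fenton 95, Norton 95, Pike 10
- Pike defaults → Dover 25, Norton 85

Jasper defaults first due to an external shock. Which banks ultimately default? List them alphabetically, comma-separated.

Round 1 — Jasper defaults (initial).
  Alder: +20 → 20 < 110
  Calder: +60 → 60 < 70
  Dover: +30 → 30 < 70
  Elm: +40 → 40 < 90
  Norton: +30 → 30 < 60
  Orwell: +80 → 80 ≥ 30
  Pike: +20 → 20 < 120
Round 2 — Orwell defaults.
  Calder: +90 → 150 ≥ 70
  Dover: +50 → 80 ≥ 70
  Fenton: +95 → 95 ≥ 70
  Norton: +95 → 125 ≥ 60
  Pike: +10 → 30 < 120
Round 3 — Calder, Dover, Fenton, Norton default.
  Elm: +75+40 → 155 ≥ 90
  Pike: +60+50 → 140 ≥ 120
Round 4 — Elm, Pike default.
No further defaults.

Calder, Dover, Elm, Fenton, Jasper, Norton, Orwell, Pike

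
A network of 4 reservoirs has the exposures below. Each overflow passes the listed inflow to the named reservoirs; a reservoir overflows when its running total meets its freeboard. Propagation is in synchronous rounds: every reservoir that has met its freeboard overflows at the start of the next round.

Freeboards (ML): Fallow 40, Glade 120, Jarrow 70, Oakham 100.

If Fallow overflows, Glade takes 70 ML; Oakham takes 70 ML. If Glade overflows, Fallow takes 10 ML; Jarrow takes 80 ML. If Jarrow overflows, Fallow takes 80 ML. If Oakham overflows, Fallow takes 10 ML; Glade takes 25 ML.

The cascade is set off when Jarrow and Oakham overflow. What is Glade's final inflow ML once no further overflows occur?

95

Round 1 — Jarrow, Oakham overflow (initial).
  Fallow: +80+10 → 90 ≥ 40
  Glade: +25 → 25 < 120
Round 2 — Fallow overflows.
  Glade: +70 → 95 < 120
No further overflows.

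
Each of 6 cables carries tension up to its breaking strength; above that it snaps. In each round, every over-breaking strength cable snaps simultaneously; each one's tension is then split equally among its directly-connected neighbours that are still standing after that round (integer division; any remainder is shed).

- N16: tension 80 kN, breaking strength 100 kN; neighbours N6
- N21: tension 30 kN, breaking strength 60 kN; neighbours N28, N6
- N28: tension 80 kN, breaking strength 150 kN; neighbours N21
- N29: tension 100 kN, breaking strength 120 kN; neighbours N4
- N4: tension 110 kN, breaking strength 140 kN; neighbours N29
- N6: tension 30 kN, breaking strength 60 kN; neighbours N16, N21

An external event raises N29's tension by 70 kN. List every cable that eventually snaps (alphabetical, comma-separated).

Round 1 — N29 at 170 > 120. N29 snaps.
  N29 sheds 170 kN to N4: 170 each.
    N4: 110+170 = 280 > 140
Round 2 — N4 snaps.
  N4 sheds 280 kN: no online neighbours, lost.
No further breaks.

N29, N4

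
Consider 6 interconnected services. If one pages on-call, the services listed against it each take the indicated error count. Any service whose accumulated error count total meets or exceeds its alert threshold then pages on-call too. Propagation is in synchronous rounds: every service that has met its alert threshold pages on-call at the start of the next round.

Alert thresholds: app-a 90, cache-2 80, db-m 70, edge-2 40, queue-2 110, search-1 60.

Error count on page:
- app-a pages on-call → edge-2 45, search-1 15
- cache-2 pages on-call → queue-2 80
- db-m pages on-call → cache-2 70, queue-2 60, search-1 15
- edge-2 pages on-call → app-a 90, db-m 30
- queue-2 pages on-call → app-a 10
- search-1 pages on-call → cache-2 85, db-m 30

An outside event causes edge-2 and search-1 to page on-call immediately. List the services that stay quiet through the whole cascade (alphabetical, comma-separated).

Round 1 — edge-2, search-1 page on-call (initial).
  app-a: +90 → 90 ≥ 90
  cache-2: +85 → 85 ≥ 80
  db-m: +30+30 → 60 < 70
Round 2 — app-a, cache-2 page on-call.
  queue-2: +80 → 80 < 110
No further pages.

db-m, queue-2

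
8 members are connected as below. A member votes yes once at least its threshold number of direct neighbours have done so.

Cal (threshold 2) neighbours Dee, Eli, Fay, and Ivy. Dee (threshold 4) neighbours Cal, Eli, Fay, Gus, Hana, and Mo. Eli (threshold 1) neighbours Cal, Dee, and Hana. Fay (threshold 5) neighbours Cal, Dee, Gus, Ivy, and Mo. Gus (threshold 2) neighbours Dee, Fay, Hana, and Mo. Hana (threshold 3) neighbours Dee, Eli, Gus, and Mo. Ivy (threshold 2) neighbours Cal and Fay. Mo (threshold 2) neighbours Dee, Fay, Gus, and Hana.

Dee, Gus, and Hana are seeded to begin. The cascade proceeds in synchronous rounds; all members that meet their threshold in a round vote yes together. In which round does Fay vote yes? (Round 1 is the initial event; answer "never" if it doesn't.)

never

Round 1 — Dee, Gus, Hana vote yes (initial).
Round 2 — checking thresholds:
  Cal: 1 of 4 neighbours < 2, holds.
  Eli: 2 of 3 neighbours ≥ 1, votes yes.
  Fay: 2 of 5 neighbours < 5, holds.
  Mo: 3 of 4 neighbours ≥ 2, votes yes.
Round 3 — checking thresholds:
  Cal: 2 of 4 neighbours ≥ 2, votes yes.
  Fay: 3 of 5 neighbours < 5, holds.
Round 4 — no new yes votes; cascade stops.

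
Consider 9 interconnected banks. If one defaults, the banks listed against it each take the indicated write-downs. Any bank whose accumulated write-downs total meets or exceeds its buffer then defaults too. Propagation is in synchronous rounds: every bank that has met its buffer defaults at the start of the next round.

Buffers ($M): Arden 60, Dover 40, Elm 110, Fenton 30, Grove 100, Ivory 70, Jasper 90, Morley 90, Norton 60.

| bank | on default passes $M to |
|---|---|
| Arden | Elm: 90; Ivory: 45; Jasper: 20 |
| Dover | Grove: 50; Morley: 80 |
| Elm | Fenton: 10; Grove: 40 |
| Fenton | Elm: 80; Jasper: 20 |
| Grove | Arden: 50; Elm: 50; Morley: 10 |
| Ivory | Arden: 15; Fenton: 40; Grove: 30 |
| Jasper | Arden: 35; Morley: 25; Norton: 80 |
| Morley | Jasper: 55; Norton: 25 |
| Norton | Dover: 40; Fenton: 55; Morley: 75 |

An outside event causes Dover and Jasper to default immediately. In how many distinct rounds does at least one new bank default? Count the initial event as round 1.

3

Round 1 — Dover, Jasper default (initial).
  Arden: +35 → 35 < 60
  Grove: +50 → 50 < 100
  Morley: +80+25 → 105 ≥ 90
  Norton: +80 → 80 ≥ 60
Round 2 — Morley, Norton default.
  Fenton: +55 → 55 ≥ 30
Round 3 — Fenton defaults.
  Elm: +80 → 80 < 110
No further defaults.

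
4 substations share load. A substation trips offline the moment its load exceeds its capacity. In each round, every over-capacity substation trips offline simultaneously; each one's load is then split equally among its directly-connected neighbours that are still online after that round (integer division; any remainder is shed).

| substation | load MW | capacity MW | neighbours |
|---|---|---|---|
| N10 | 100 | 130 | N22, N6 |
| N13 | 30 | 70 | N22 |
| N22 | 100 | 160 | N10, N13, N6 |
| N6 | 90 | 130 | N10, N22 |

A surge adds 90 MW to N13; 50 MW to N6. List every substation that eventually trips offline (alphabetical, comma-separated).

N10, N13, N22, N6

Round 1 — N13 at 120 > 70; N6 at 140 > 130. N13, N6 trip offline.
  N13 sheds 120 MW to N22: 120 each.
    N22: 100+120 = 220 > 160
  N6 sheds 140 MW to N10, N22: 70 each.
    N10: 100+70 = 170 > 130
    N22: 220+70 = 290 > 160
Round 2 — N10, N22 trip offline.
  N10 sheds 170 MW: no online neighbours, lost.
  N22 sheds 290 MW: no online neighbours, lost.
No further trips.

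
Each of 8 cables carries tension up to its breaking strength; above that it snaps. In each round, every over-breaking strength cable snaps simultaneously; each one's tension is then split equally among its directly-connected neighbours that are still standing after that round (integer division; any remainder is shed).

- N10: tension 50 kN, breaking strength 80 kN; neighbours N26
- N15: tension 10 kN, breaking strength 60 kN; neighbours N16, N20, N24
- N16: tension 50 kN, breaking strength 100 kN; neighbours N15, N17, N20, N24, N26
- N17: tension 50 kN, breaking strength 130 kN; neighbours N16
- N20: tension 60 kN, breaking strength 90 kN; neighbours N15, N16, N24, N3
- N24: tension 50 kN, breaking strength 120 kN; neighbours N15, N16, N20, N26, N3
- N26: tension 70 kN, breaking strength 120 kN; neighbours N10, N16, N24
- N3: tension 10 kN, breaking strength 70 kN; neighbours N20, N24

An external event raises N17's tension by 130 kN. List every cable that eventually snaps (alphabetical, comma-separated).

N10, N15, N16, N17, N20, N24, N26, N3

Round 1 — N17 at 180 > 130. N17 snaps.
  N17 sheds 180 kN to N16: 180 each.
    N16: 50+180 = 230 > 100
Round 2 — N16 snaps.
  N16 sheds 230 kN to N15, N20, N24, N26: 57 each (2 lost).
    N15: 10+57 = 67 > 60
    N20: 60+57 = 117 > 90
    N24: 50+57 = 107 ≤ 120
    N26: 70+57 = 127 > 120
Round 3 — N15, N20, N26 snap.
  N15 sheds 67 kN to N24: 67 each.
    N24: 107+67 = 174 > 120
  N20 sheds 117 kN to N24, N3: 58 each (1 lost).
    N24: 174+58 = 232 > 120
    N3: 10+58 = 68 ≤ 70
  N26 sheds 127 kN to N10, N24: 63 each (1 lost).
    N10: 50+63 = 113 > 80
    N24: 232+63 = 295 > 120
Round 4 — N10, N24 snap.
  N10 sheds 113 kN: no online neighbours, lost.
  N24 sheds 295 kN to N3: 295 each.
    N3: 68+295 = 363 > 70
Round 5 — N3 snaps.
  N3 sheds 363 kN: no online neighbours, lost.
No further breaks.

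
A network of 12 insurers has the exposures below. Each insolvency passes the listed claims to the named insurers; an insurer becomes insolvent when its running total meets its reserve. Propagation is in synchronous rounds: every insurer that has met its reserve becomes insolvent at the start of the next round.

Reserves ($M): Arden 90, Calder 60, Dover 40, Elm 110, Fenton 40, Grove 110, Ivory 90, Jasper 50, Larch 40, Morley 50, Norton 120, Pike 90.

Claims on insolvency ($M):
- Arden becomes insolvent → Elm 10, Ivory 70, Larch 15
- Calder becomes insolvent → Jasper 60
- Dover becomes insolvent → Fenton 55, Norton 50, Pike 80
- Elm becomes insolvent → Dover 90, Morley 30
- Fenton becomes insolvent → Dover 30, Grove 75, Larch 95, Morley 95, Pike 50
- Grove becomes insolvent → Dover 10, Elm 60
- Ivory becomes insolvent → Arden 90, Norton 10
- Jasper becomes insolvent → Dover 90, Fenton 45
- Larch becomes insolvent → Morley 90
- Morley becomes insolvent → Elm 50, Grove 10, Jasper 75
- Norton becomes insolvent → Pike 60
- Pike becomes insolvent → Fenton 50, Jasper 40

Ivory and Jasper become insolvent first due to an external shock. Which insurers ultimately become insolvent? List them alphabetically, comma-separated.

Round 1 — Ivory, Jasper become insolvent (initial).
  Arden: +90 → 90 ≥ 90
  Dover: +90 → 90 ≥ 40
  Fenton: +45 → 45 ≥ 40
  Norton: +10 → 10 < 120
Round 2 — Arden, Dover, Fenton become insolvent.
  Elm: +10 → 10 < 110
  Grove: +75 → 75 < 110
  Larch: +15+95 → 110 ≥ 40
  Morley: +95 → 95 ≥ 50
  Norton: +50 → 60 < 120
  Pike: +80+50 → 130 ≥ 90
Round 3 — Larch, Morley, Pike become insolvent.
  Elm: +50 → 60 < 110
  Grove: +10 → 85 < 110
No further insolvencies.

Arden, Dover, Fenton, Ivory, Jasper, Larch, Morley, Pike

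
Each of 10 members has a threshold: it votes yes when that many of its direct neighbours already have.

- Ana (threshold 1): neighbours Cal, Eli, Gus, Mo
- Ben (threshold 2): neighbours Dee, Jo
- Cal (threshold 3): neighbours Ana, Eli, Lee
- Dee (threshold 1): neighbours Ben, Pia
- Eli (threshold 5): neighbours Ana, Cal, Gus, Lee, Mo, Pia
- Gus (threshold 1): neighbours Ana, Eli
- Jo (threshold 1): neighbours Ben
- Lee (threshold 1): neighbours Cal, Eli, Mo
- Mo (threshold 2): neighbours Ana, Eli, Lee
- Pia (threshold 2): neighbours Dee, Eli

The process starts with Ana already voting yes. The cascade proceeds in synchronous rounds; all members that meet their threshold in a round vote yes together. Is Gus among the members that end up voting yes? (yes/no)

Round 1 — Ana votes yes (initial).
Round 2 — checking thresholds:
  Cal: 1 of 3 neighbours < 3, holds.
  Eli: 1 of 6 neighbours < 5, holds.
  Gus: 1 of 2 neighbours ≥ 1, votes yes.
  Mo: 1 of 3 neighbours < 2, holds.
Round 3 — no new yes votes; cascade stops.

yes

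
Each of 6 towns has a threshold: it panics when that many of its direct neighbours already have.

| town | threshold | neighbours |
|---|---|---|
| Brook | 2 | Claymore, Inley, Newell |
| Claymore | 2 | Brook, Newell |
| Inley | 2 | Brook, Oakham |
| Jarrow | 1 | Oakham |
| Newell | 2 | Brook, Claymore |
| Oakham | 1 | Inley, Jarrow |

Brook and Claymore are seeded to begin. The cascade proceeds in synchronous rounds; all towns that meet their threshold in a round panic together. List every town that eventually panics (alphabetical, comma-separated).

Brook, Claymore, Newell

Round 1 — Brook, Claymore panic (initial).
Round 2 — checking thresholds:
  Inley: 1 of 2 neighbours < 2, not yet.
  Newell: 2 of 2 neighbours ≥ 2, panics.
Round 3 — no new panics; cascade stops.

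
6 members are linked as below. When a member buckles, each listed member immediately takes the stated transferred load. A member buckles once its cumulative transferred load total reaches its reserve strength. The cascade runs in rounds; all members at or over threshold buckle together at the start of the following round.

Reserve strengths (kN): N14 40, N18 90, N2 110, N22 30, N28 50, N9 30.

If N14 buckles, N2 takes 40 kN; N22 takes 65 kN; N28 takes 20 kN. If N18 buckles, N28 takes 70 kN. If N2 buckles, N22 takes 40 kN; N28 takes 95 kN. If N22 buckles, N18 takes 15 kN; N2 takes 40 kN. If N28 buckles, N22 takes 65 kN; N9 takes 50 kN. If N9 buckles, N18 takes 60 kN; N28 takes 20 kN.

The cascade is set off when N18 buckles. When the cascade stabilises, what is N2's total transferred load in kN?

Round 1 — N18 buckles (initial).
  N28: +70 → 70 ≥ 50
Round 2 — N28 buckles.
  N22: +65 → 65 ≥ 30
  N9: +50 → 50 ≥ 30
Round 3 — N22, N9 buckle.
  N2: +40 → 40 < 110
No further bucklings.

40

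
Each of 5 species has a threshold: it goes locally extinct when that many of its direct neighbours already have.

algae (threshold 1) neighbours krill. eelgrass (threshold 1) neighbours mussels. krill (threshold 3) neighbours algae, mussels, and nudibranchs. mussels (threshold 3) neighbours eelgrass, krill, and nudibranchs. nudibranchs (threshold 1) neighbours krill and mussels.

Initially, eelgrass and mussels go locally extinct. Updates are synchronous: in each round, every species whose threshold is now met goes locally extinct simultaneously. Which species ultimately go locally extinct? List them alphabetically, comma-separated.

eelgrass, mussels, nudibranchs

Round 1 — eelgrass, mussels go locally extinct (initial).
Round 2 — checking thresholds:
  krill: 1 of 3 neighbours < 3, holds.
  nudibranchs: 1 of 2 neighbours ≥ 1, goes locally extinct.
Round 3 — no new extinctions; cascade stops.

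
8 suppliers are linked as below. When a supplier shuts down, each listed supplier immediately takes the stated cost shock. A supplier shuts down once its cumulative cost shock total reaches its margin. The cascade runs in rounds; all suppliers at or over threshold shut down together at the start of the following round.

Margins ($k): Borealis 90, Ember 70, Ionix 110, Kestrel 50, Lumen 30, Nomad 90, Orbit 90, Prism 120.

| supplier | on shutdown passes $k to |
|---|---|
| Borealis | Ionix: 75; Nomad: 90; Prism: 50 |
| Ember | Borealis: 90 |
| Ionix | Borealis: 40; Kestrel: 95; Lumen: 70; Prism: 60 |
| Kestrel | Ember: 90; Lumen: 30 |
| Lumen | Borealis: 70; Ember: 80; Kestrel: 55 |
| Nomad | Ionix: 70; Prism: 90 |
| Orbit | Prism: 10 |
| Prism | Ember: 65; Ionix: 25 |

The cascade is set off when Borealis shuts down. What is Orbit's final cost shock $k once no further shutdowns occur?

0

Round 1 — Borealis shuts down (initial).
  Ionix: +75 → 75 < 110
  Nomad: +90 → 90 ≥ 90
  Prism: +50 → 50 < 120
Round 2 — Nomad shuts down.
  Ionix: +70 → 145 ≥ 110
  Prism: +90 → 140 ≥ 120
Round 3 — Ionix, Prism shut down.
  Ember: +65 → 65 < 70
  Kestrel: +95 → 95 ≥ 50
  Lumen: +70 → 70 ≥ 30
Round 4 — Kestrel, Lumen shut down.
  Ember: +90+80 → 235 ≥ 70
Round 5 — Ember shuts down.
No further shutdowns.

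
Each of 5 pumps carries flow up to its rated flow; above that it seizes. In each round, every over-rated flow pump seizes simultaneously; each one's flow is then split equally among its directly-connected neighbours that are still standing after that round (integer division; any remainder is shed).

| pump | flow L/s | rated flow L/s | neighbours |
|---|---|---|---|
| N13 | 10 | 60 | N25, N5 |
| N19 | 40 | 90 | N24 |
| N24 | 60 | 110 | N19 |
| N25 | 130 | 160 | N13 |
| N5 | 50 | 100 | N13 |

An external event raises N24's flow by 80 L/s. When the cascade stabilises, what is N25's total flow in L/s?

130

Round 1 — N24 at 140 > 110. N24 seizes.
  N24 sheds 140 L/s to N19: 140 each.
    N19: 40+140 = 180 > 90
Round 2 — N19 seizes.
  N19 sheds 180 L/s: no online neighbours, lost.
No further seizures.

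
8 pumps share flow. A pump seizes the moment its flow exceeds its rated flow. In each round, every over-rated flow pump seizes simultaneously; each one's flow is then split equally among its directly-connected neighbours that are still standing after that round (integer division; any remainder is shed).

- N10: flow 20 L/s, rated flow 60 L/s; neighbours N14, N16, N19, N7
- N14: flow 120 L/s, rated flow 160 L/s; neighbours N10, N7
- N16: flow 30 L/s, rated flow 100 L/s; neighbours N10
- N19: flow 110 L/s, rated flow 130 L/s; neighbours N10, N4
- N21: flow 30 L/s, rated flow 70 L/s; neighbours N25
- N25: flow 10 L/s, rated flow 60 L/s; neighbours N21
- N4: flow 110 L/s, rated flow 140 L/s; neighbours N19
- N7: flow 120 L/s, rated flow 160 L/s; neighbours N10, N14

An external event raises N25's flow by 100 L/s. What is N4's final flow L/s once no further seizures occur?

110

Round 1 — N25 at 110 > 60. N25 seizes.
  N25 sheds 110 L/s to N21: 110 each.
    N21: 30+110 = 140 > 70
Round 2 — N21 seizes.
  N21 sheds 140 L/s: no online neighbours, lost.
No further seizures.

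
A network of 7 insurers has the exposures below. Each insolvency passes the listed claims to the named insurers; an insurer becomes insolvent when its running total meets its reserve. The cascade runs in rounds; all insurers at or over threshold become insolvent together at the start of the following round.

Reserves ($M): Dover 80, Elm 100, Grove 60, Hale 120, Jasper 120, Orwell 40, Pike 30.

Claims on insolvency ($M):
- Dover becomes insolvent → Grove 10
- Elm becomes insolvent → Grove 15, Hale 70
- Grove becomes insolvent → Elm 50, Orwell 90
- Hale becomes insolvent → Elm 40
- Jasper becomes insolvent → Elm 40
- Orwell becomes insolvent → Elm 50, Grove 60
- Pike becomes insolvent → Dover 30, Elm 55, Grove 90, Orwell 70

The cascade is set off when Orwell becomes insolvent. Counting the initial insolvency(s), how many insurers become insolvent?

3

Round 1 — Orwell becomes insolvent (initial).
  Elm: +50 → 50 < 100
  Grove: +60 → 60 ≥ 60
Round 2 — Grove becomes insolvent.
  Elm: +50 → 100 ≥ 100
Round 3 — Elm becomes insolvent.
  Hale: +70 → 70 < 120
No further insolvencies.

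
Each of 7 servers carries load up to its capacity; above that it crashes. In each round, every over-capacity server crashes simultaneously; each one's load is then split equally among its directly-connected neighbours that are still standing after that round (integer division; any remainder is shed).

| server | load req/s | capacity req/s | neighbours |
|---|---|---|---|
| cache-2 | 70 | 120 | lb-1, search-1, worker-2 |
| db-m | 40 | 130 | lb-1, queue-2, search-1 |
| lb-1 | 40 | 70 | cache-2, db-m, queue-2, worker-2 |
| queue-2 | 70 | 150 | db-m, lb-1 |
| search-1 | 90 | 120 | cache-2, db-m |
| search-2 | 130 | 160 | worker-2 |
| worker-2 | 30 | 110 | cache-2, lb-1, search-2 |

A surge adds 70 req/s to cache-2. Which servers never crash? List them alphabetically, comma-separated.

Round 1 — cache-2 at 140 > 120. cache-2 crashes.
  cache-2 sheds 140 req/s to lb-1, search-1, worker-2: 46 each (2 lost).
    lb-1: 40+46 = 86 > 70
    search-1: 90+46 = 136 > 120
    worker-2: 30+46 = 76 ≤ 110
Round 2 — lb-1, search-1 crash.
  lb-1 sheds 86 req/s to db-m, queue-2, worker-2: 28 each (2 lost).
    db-m: 40+28 = 68 ≤ 130
    queue-2: 70+28 = 98 ≤ 150
    worker-2: 76+28 = 104 ≤ 110
  search-1 sheds 136 req/s to db-m: 136 each.
    db-m: 68+136 = 204 > 130
Round 3 — db-m crashes.
  db-m sheds 204 req/s to queue-2: 204 each.
    queue-2: 98+204 = 302 > 150
Round 4 — queue-2 crashes.
  queue-2 sheds 302 req/s: no online neighbours, lost.
No further crashes.

search-2, worker-2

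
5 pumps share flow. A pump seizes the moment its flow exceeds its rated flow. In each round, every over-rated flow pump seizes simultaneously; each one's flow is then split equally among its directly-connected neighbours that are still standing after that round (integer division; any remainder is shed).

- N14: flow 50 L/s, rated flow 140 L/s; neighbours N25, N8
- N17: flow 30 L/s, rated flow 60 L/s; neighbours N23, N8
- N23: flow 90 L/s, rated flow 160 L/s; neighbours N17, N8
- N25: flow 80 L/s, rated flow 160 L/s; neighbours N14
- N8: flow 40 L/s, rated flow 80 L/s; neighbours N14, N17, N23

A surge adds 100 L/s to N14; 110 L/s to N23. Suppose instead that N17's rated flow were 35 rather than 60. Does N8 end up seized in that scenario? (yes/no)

With N17's rated flow at 35:
Round 1 — N14 at 150 > 140; N23 at 200 > 160. N14, N23 seize.
  N14 sheds 150 L/s to N25, N8: 75 each.
    N25: 80+75 = 155 ≤ 160
    N8: 40+75 = 115 > 80
  N23 sheds 200 L/s to N17, N8: 100 each.
    N17: 30+100 = 130 > 35
    N8: 115+100 = 215 > 80
Round 2 — N17, N8 seize.
  N17 sheds 130 L/s: no online neighbours, lost.
  N8 sheds 215 L/s: no online neighbours, lost.
No further seizures.

yes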